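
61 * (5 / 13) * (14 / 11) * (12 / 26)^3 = 922320 / 314171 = 2.94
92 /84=23 /21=1.10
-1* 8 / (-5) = 8 / 5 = 1.60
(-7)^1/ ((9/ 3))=-7/ 3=-2.33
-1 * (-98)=98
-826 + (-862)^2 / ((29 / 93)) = 69079138 / 29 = 2382039.24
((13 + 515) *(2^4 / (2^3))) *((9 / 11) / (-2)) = -432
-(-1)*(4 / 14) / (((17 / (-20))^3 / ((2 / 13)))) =-32000 / 447083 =-0.07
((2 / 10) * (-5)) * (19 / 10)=-19 / 10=-1.90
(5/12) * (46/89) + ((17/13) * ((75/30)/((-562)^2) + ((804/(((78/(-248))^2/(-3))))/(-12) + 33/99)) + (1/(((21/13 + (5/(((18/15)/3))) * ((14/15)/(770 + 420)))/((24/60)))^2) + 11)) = 114816500913611338210523/43020802044121395000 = 2668.86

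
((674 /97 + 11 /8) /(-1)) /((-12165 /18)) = 19377 /1573340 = 0.01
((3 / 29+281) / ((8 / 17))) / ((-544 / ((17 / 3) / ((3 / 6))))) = -17323 / 1392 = -12.44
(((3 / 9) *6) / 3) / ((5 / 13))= 26 / 15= 1.73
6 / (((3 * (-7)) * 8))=-1 / 28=-0.04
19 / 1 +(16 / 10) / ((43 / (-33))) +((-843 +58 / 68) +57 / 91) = -547965801 / 665210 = -823.75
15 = 15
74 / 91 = 0.81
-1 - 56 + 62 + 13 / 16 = 93 / 16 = 5.81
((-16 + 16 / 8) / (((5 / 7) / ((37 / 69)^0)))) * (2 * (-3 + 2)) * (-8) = -1568 / 5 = -313.60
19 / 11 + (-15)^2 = 226.73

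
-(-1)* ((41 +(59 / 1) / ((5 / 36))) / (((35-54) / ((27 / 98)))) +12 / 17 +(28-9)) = 2049839 / 158270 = 12.95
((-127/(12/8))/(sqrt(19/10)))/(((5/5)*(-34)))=127*sqrt(190)/969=1.81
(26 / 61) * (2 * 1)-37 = -2205 / 61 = -36.15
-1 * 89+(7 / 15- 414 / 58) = -41617 / 435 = -95.67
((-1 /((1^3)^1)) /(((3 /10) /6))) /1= -20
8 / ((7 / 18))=144 / 7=20.57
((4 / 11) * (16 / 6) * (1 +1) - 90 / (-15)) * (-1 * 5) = -1310 / 33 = -39.70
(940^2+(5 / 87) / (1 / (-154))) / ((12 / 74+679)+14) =2844279910 / 2231289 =1274.73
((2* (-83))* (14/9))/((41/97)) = -225428/369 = -610.92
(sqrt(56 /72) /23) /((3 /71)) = 71 * sqrt(7) /207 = 0.91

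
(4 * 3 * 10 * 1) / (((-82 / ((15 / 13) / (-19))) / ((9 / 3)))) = 0.27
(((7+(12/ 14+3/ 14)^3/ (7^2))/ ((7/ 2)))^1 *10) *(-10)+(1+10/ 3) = -196.38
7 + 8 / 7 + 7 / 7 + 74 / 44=10.82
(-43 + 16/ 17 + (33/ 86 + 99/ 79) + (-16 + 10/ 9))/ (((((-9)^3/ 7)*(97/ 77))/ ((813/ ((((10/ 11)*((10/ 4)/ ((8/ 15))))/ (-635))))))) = -51075.82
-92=-92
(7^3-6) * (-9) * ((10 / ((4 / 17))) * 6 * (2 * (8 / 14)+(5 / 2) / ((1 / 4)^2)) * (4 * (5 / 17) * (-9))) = 2358460800 / 7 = 336922971.43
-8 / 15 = -0.53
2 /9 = 0.22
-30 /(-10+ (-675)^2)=-6 /91123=-0.00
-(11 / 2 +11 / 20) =-121 / 20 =-6.05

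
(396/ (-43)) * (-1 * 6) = 2376/ 43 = 55.26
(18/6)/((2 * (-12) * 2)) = -1/16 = -0.06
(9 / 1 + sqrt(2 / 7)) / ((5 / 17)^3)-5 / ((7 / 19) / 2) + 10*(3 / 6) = 4913*sqrt(14) / 875 + 290144 / 875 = 352.60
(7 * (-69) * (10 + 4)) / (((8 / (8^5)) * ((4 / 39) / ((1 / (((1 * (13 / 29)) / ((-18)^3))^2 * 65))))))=-594192826234699776 / 845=-703186776609112.16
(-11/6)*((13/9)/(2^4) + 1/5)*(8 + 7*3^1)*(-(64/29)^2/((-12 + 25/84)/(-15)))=8239616/85521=96.35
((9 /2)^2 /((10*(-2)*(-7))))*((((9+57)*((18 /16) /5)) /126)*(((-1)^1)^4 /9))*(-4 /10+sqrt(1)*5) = 0.01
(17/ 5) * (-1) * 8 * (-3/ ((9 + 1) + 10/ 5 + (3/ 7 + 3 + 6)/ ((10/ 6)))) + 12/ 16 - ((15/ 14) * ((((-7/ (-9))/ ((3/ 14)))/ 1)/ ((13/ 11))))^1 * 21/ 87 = 6398369/ 1397916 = 4.58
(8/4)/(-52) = -1/26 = -0.04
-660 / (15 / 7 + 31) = -19.91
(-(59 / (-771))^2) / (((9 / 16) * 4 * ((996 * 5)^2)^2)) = -3481 / 822637769500238760000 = -0.00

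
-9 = -9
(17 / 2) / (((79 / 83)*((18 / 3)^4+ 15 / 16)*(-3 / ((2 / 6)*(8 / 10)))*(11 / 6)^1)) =-90304 / 270489285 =-0.00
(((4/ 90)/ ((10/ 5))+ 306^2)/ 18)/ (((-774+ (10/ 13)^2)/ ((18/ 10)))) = -712101949/ 58817700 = -12.11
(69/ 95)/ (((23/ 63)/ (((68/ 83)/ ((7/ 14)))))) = 3.26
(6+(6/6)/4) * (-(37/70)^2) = -1369/784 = -1.75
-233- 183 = -416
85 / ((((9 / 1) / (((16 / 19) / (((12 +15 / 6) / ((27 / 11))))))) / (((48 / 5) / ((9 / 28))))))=243712 / 6061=40.21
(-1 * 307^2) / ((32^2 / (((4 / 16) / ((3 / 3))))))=-94249 / 4096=-23.01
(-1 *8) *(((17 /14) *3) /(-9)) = 68 /21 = 3.24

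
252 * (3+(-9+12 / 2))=0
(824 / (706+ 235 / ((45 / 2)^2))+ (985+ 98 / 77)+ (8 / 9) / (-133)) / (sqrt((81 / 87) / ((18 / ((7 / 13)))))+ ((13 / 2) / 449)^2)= 5909.33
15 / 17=0.88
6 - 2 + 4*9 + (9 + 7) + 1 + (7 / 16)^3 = 233815 / 4096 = 57.08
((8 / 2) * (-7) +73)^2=2025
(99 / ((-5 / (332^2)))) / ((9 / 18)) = -4364870.40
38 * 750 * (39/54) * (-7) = -144083.33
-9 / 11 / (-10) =9 / 110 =0.08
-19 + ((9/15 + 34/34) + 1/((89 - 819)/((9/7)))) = -88923/5110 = -17.40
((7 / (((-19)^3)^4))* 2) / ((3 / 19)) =14 / 349470776694657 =0.00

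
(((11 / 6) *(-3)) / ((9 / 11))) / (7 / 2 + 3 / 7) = -77 / 45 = -1.71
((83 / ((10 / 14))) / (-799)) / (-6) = 581 / 23970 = 0.02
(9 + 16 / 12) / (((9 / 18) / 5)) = 310 / 3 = 103.33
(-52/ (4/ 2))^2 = 676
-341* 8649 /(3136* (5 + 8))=-2949309 /40768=-72.34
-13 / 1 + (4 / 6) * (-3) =-15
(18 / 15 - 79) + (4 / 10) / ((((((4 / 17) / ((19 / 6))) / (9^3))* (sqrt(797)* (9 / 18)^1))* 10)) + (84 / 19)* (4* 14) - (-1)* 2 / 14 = 78489* sqrt(797) / 79700 + 112998 / 665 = 197.72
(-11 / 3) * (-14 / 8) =77 / 12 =6.42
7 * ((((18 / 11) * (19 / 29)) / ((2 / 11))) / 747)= 133 / 2407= 0.06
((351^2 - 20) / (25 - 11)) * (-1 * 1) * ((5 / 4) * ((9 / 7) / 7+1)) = -17861245 / 1372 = -13018.40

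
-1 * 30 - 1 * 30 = -60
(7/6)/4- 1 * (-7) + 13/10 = 8.59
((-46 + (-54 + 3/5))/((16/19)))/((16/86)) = -406049/640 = -634.45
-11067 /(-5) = 11067 /5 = 2213.40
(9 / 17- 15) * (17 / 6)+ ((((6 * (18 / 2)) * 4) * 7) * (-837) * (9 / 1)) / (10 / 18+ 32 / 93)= -3177791275 / 251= -12660523.01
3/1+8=11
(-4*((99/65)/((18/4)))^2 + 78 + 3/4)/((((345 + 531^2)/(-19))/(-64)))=201115912/596371425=0.34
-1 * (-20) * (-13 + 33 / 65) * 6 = -19488 / 13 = -1499.08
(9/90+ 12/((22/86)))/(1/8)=376.07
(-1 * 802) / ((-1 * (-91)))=-802 / 91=-8.81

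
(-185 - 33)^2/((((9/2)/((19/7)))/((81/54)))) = 902956/21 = 42997.90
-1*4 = -4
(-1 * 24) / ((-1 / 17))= 408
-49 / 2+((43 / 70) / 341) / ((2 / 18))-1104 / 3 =-4684294 / 11935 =-392.48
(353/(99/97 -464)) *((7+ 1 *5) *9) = -82.34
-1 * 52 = -52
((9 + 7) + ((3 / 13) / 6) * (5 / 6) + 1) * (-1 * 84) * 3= -55797 / 13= -4292.08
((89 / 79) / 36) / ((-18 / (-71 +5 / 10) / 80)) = 20915 / 2133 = 9.81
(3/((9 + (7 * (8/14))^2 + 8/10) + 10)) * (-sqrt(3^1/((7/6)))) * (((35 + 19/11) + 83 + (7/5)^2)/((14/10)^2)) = -1505880 * sqrt(14)/675367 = -8.34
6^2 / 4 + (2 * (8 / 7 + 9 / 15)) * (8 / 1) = 1291 / 35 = 36.89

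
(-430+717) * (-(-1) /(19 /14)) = 4018 /19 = 211.47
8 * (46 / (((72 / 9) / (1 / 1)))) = 46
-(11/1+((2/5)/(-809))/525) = -23359873/2123625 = -11.00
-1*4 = -4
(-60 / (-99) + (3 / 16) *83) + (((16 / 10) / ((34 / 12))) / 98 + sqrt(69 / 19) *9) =35569277 / 2199120 + 9 *sqrt(1311) / 19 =33.33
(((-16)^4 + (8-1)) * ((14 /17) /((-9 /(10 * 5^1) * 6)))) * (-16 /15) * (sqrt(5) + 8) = 73408160 * sqrt(5) /1377 + 587265280 /1377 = 545686.94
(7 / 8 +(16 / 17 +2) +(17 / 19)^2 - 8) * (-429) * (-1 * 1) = -71259045 / 49096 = -1451.42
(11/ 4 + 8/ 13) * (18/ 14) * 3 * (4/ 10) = 5.19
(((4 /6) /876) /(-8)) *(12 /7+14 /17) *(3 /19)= -151 /3961272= -0.00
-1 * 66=-66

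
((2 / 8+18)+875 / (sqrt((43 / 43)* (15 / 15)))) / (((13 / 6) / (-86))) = -460917 / 13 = -35455.15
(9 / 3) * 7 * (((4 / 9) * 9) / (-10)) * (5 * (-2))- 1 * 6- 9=69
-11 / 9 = -1.22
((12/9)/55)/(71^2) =4/831765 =0.00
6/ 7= 0.86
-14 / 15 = -0.93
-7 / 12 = -0.58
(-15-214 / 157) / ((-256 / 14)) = 17983 / 20096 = 0.89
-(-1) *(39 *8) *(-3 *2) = -1872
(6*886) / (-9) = -1772 / 3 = -590.67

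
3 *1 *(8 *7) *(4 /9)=74.67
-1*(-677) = 677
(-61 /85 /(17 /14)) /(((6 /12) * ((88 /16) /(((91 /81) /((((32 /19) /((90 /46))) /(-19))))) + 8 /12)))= -84164262 /31676423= -2.66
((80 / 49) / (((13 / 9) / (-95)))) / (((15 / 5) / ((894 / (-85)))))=4076640 / 10829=376.46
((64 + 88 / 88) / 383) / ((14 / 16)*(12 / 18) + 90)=780 / 416321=0.00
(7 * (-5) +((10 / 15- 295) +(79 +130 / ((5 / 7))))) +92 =71 / 3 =23.67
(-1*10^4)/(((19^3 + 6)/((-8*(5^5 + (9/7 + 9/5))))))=36452.56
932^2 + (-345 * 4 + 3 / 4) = 3468979 / 4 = 867244.75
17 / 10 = 1.70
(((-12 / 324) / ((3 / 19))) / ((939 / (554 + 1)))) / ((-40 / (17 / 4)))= 11951 / 811296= 0.01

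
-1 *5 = -5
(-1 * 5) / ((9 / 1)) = -5 / 9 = -0.56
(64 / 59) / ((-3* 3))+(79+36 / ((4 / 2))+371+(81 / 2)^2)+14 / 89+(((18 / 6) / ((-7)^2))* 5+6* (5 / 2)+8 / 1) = 19744441963 / 9262764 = 2131.59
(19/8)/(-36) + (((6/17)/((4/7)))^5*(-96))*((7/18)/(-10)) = 0.27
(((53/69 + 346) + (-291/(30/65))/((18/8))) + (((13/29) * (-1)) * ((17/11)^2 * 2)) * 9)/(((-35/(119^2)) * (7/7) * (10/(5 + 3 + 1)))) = -69465557539/4035350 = -17214.26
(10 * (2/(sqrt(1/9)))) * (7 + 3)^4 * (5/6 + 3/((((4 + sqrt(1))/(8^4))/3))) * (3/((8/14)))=23226945000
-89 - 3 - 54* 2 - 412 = -612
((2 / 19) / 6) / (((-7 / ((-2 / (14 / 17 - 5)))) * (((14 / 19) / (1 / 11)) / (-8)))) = 136 / 114807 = 0.00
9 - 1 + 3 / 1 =11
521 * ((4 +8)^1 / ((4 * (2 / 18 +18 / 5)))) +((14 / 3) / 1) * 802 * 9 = 34105.17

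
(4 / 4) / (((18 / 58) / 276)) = 2668 / 3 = 889.33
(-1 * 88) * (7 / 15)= -41.07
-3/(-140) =3/140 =0.02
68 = 68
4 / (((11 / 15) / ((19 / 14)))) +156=163.40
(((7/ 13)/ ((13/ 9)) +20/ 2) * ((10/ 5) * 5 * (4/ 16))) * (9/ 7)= 78885/ 2366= 33.34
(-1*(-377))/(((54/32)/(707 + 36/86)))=183487408/1161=158042.56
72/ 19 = 3.79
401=401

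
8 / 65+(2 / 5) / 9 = 98 / 585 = 0.17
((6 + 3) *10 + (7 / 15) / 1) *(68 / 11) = 92276 / 165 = 559.25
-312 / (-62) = 156 / 31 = 5.03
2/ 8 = 1/ 4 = 0.25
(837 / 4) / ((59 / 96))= 20088 / 59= 340.47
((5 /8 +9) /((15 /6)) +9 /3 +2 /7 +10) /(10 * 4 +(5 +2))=2399 /6580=0.36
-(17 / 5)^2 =-289 / 25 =-11.56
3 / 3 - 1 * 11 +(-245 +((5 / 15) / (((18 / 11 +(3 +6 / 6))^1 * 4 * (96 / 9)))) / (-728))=-255.00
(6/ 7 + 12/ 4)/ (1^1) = 27/ 7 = 3.86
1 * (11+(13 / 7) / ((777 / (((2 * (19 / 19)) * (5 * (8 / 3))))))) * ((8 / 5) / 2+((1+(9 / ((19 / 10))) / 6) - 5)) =-41340683 / 1550115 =-26.67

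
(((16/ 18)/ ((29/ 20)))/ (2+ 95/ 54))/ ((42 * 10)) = 16/ 41209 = 0.00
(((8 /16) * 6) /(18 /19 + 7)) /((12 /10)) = 95 /302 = 0.31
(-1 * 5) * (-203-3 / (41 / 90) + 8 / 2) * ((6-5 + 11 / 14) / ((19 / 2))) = 1053625 / 5453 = 193.22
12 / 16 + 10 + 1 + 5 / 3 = 161 / 12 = 13.42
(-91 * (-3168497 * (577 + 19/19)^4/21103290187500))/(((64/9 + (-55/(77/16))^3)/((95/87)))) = -100060458583027527949/89269731265150000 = -1120.88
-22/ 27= -0.81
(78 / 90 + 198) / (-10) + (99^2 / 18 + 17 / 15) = 39431 / 75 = 525.75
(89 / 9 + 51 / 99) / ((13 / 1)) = 1030 / 1287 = 0.80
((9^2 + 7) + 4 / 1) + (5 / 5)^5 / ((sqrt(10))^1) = sqrt(10) / 10 + 92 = 92.32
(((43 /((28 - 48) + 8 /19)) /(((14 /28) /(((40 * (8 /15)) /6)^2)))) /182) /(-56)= 26144 /4798521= 0.01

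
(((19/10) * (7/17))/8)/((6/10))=133/816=0.16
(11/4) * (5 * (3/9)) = 55/12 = 4.58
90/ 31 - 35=-32.10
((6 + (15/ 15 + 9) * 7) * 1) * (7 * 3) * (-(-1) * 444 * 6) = 4251744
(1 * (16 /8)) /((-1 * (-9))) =2 /9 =0.22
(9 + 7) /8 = 2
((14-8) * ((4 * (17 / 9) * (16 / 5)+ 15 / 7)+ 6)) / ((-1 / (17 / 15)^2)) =-249.08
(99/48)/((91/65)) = 165/112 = 1.47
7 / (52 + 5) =0.12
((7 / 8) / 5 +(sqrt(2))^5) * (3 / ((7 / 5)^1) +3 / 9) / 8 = 13 / 240 +26 * sqrt(2) / 21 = 1.81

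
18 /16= 9 /8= 1.12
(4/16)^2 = 1/16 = 0.06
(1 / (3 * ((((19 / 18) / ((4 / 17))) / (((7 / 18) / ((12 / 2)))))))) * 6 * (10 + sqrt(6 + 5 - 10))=0.32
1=1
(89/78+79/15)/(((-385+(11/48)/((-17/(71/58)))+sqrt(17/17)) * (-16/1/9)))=11088063/1181357645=0.01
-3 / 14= -0.21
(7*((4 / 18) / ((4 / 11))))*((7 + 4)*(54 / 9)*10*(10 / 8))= 21175 / 6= 3529.17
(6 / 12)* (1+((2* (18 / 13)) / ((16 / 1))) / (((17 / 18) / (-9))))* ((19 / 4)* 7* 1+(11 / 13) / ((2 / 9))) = -553049 / 45968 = -12.03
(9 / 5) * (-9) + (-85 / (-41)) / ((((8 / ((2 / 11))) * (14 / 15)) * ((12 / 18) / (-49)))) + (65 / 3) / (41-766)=-12518417 / 627792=-19.94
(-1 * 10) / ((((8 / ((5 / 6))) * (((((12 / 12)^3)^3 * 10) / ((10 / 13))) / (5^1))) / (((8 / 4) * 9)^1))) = -375 / 52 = -7.21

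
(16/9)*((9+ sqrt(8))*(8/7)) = 256*sqrt(2)/63+ 128/7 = 24.03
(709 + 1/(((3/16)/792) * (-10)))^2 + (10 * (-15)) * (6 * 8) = 1873489/25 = 74939.56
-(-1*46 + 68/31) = 1358/31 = 43.81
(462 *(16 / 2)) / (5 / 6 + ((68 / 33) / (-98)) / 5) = 19921440 / 4469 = 4457.70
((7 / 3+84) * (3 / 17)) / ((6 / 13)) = 3367 / 102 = 33.01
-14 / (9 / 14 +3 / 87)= -5684 / 275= -20.67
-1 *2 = -2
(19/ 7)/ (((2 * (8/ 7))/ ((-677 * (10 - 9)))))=-12863/ 16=-803.94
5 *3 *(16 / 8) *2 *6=360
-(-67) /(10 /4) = 134 /5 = 26.80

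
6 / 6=1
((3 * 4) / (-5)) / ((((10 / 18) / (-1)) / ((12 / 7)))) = 1296 / 175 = 7.41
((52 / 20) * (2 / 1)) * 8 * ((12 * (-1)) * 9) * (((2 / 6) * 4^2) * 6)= -718848 / 5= -143769.60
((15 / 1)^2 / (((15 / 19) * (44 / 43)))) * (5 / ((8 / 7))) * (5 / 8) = 2144625 / 2816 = 761.59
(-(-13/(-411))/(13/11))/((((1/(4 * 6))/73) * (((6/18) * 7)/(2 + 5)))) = -19272/137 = -140.67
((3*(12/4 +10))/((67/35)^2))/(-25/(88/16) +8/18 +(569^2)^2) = 4729725/46583687698986197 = 0.00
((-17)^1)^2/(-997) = -289/997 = -0.29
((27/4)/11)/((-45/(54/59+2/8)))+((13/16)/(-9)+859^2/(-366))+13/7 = -3653762149/1813896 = -2014.32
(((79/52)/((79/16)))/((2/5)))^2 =100/169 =0.59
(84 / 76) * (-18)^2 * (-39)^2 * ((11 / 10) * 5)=56918862 / 19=2995729.58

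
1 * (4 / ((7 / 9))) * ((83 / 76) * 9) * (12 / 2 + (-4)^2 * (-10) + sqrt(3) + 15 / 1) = -934497 / 133 + 6723 * sqrt(3) / 133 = -6938.74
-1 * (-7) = 7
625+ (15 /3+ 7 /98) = 8821 /14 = 630.07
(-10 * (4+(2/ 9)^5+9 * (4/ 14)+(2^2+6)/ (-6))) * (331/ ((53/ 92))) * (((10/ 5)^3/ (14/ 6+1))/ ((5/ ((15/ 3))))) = -493949223968/ 7302393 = -67642.10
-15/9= -1.67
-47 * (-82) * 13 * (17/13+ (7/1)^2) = 2520516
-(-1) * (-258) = -258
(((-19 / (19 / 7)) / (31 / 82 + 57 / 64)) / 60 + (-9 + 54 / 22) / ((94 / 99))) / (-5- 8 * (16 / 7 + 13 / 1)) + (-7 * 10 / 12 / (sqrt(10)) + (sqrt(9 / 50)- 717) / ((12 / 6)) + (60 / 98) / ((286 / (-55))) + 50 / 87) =-27657739885184837 / 77258814903270- 7 * sqrt(10) / 12 + 3 * sqrt(2) / 20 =-359.62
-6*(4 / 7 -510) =21396 / 7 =3056.57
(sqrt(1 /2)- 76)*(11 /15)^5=-12239876 /759375 +161051*sqrt(2) /1518750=-15.97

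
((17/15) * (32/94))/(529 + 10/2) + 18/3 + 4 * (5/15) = 1380526/188235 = 7.33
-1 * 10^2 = -100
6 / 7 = 0.86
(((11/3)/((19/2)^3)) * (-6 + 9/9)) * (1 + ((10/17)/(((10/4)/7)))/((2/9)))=-62920/349809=-0.18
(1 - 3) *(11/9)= -22/9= -2.44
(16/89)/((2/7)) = 56/89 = 0.63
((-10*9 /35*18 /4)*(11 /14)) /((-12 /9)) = 6.82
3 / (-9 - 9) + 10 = 59 / 6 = 9.83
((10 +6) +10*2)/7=36/7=5.14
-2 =-2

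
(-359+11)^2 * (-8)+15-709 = -969526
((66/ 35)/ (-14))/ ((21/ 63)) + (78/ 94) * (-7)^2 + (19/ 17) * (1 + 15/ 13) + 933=2482881157/ 2544815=975.66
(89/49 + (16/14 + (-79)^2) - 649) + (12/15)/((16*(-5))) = 27415251/4900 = 5594.95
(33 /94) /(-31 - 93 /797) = -26301 /2331200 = -0.01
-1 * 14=-14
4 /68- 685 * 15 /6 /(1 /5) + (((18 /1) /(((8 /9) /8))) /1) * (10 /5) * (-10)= -401283 /34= -11802.44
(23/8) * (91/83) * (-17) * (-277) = 9855937/664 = 14843.28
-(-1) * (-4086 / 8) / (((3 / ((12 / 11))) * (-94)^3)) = 2043 / 9136424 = 0.00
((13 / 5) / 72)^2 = 169 / 129600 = 0.00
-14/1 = -14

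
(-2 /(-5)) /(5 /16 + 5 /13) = 416 /725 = 0.57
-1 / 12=-0.08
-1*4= -4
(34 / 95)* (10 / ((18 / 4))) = 136 / 171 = 0.80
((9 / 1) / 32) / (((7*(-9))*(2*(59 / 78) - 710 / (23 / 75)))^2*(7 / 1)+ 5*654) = 268203 / 141829332125603552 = 0.00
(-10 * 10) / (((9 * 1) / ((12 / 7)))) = -400 / 21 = -19.05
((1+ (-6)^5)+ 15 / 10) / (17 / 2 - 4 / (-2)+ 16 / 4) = -536.10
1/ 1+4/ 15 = 19/ 15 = 1.27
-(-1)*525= 525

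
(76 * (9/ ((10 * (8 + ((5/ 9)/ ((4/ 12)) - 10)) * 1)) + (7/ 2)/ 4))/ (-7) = 1387/ 70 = 19.81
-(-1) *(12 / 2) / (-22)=-3 / 11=-0.27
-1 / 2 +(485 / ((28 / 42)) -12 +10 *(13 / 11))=7995 / 11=726.82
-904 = -904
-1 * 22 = -22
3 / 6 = 1 / 2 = 0.50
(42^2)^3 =5489031744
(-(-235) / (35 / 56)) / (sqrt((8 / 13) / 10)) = 1515.70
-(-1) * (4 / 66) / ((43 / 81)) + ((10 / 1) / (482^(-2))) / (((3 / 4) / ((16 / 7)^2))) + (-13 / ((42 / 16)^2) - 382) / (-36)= 60764401252603 / 3754674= 16183669.01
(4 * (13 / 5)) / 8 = 1.30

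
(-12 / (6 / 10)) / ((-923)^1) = 0.02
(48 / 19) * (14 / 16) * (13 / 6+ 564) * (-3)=-71337 / 19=-3754.58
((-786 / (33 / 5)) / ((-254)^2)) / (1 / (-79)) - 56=-55.85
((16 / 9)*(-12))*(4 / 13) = -256 / 39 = -6.56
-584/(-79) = 7.39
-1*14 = -14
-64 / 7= -9.14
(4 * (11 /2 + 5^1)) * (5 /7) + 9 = 39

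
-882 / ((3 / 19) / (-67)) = 374262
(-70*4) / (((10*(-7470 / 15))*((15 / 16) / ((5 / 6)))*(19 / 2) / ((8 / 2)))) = 896 / 42579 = 0.02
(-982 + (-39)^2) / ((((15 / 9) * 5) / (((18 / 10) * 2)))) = 29106 / 125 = 232.85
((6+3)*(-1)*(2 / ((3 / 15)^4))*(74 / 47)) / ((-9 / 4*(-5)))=-74000 / 47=-1574.47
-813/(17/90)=-73170/17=-4304.12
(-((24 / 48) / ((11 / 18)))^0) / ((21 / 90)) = -4.29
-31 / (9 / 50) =-1550 / 9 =-172.22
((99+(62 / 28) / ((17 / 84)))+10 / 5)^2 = 3621409 / 289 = 12530.83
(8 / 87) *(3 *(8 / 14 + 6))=368 / 203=1.81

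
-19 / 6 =-3.17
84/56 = 1.50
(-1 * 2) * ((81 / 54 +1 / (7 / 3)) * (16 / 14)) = -216 / 49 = -4.41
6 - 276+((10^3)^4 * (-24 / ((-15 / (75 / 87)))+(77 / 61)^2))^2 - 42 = 102900449960999999999996366962088328 / 11644352281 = 8836940645372080700621356.00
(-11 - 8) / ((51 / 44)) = -836 / 51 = -16.39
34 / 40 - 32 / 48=11 / 60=0.18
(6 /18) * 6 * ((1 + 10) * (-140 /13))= -3080 /13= -236.92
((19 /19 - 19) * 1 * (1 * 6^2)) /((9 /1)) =-72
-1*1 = -1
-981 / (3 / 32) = -10464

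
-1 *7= -7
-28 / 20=-1.40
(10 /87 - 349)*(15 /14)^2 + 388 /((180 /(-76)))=-144343823 /255780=-564.33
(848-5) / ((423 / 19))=37.87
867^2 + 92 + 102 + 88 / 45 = 33834823 / 45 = 751884.96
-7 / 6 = -1.17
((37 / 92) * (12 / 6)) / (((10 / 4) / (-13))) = -481 / 115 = -4.18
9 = 9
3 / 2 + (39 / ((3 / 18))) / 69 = 225 / 46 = 4.89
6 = 6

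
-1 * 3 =-3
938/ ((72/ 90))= 2345/ 2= 1172.50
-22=-22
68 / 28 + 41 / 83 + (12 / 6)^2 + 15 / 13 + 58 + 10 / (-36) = 65.80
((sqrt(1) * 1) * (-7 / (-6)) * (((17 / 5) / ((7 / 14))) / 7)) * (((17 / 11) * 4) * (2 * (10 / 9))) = 4624 / 297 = 15.57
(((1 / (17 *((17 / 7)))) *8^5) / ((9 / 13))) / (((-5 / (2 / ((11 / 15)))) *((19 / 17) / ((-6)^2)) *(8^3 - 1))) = -10223616 / 259369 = -39.42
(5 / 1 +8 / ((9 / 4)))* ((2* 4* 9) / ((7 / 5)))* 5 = 2200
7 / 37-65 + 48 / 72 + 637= 572.86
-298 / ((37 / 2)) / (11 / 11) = -16.11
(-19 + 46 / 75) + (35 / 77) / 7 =-105808 / 5775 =-18.32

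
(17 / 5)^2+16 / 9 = 3001 / 225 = 13.34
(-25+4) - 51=-72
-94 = -94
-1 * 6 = -6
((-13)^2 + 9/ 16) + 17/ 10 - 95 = 6101/ 80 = 76.26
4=4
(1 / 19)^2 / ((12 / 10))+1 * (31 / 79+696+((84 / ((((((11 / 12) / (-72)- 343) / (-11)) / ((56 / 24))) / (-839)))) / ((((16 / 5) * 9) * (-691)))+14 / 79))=24418485547520377 / 35041894141962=696.84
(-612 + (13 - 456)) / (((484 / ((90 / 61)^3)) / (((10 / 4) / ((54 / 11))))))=-17803125 / 4993582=-3.57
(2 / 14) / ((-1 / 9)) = -1.29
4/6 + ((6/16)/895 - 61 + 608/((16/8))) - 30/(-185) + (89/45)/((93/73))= 10882091311/44347608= 245.38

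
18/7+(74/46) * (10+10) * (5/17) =32938/2737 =12.03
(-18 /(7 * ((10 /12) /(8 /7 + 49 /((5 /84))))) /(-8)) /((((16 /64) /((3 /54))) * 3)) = 28852 /1225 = 23.55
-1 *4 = -4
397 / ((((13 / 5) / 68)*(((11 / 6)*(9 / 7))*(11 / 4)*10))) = 755888 / 4719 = 160.18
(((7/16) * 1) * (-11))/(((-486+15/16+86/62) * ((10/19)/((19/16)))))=861707/38384480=0.02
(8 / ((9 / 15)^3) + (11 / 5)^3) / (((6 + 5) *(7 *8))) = 22991 / 297000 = 0.08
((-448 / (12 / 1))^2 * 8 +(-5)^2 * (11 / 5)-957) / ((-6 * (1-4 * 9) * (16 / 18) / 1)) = 54.90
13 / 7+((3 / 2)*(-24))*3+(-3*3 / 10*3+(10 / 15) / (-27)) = -617279 / 5670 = -108.87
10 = 10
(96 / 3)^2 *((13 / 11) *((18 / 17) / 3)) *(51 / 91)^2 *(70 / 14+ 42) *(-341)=-1369626624 / 637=-2150120.29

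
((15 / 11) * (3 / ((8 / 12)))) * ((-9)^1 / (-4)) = 13.81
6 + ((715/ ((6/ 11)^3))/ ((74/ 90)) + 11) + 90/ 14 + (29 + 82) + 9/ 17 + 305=612731915/ 105672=5798.43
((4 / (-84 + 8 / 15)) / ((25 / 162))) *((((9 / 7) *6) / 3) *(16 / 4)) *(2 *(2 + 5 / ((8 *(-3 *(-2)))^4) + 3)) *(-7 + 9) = -143327259 / 2243584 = -63.88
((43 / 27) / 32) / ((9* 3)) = 43 / 23328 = 0.00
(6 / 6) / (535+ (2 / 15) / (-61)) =915 / 489523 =0.00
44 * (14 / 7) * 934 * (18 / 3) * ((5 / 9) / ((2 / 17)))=6986320 / 3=2328773.33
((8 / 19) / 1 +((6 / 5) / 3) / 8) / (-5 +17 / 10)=-0.14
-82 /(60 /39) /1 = -533 /10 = -53.30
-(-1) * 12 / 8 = 3 / 2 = 1.50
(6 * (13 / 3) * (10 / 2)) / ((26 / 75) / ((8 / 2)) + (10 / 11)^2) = 2359500 / 16573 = 142.37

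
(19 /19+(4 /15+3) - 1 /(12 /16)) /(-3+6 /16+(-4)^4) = 352 /30405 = 0.01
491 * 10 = 4910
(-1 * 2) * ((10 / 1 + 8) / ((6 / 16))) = -96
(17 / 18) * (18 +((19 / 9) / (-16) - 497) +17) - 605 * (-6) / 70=-6978197 / 18144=-384.60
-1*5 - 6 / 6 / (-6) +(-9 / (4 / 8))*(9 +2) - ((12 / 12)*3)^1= -1235 / 6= -205.83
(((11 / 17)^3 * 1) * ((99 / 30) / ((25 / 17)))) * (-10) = -43923 / 7225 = -6.08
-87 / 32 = -2.72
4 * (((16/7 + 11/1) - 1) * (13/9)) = 4472/63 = 70.98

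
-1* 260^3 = -17576000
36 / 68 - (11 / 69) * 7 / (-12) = 8761 / 14076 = 0.62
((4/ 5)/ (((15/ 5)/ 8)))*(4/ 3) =128/ 45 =2.84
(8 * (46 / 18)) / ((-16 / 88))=-1012 / 9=-112.44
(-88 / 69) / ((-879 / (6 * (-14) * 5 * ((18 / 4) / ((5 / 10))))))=-36960 / 6739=-5.48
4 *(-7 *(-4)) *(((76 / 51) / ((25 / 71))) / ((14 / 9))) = 129504 / 425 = 304.72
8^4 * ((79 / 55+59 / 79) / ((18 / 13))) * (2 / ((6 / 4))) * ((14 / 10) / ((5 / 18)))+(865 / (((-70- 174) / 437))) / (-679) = 781098184604453 / 17996555500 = 43402.65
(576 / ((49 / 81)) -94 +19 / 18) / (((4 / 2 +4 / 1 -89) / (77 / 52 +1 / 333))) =-19470951883 / 1267635096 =-15.36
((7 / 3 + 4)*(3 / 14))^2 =361 / 196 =1.84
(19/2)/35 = 19/70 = 0.27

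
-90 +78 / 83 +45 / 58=-425001 / 4814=-88.28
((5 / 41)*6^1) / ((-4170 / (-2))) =2 / 5699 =0.00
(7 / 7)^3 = 1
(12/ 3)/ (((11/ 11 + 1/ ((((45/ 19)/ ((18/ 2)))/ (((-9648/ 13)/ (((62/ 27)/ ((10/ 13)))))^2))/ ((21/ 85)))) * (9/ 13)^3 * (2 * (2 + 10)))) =1025122522229/ 118429876556462934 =0.00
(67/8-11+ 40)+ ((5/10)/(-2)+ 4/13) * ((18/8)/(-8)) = 62165/1664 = 37.36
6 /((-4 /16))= -24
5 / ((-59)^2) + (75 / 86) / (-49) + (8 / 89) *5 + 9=9.43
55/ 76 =0.72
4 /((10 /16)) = 32 /5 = 6.40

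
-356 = -356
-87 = -87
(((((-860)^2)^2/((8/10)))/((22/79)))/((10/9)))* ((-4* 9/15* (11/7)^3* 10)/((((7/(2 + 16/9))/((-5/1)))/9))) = 4998006267515535.19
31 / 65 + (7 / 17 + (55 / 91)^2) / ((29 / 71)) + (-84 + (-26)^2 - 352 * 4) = -16608165209 / 20412665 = -813.62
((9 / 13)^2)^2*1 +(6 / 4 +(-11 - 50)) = -3385637 / 57122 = -59.27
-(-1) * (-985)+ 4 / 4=-984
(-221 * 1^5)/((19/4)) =-46.53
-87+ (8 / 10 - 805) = -4456 / 5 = -891.20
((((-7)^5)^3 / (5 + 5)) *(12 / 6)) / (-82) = 4747561509943 / 410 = 11579418316.93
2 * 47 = 94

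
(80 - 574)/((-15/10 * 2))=494/3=164.67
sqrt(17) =4.12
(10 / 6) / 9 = 5 / 27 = 0.19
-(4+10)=-14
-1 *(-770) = 770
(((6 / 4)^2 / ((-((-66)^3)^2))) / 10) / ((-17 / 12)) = 1 / 520413759360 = 0.00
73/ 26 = 2.81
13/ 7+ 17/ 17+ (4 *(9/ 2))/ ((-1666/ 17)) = 131/ 49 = 2.67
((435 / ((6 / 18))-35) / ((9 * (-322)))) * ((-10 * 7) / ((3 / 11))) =69850 / 621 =112.48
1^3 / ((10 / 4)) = 2 / 5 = 0.40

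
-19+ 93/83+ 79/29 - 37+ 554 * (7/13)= 7702352/31291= 246.15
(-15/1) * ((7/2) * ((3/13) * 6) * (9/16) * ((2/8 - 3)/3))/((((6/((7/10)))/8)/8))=14553/52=279.87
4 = 4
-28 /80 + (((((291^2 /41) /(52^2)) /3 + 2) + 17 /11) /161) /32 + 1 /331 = -3600276896729 /10398174026240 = -0.35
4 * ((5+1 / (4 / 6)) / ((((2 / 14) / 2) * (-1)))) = -364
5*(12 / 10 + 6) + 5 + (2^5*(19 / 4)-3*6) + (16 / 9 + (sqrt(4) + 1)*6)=1753 / 9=194.78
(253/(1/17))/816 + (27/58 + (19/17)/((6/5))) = 52595/7888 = 6.67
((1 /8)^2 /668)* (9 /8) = 9 /342016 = 0.00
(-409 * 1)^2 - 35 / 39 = 6523924 / 39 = 167280.10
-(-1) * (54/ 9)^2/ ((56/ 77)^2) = 1089/ 16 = 68.06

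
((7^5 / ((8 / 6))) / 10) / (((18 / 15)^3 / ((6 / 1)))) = 420175 / 96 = 4376.82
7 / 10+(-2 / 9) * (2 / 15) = 181 / 270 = 0.67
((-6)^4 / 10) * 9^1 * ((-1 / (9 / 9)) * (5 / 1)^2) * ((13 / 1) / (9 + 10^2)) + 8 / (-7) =-2654432 / 763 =-3478.94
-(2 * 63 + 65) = -191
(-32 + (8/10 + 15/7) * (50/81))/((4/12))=-17114/189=-90.55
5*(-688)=-3440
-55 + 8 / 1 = -47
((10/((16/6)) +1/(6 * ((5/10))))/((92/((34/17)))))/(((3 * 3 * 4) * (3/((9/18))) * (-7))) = -7/119232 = -0.00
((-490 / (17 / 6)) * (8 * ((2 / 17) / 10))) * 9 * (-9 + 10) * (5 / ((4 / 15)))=-793800 / 289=-2746.71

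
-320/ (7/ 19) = -6080/ 7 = -868.57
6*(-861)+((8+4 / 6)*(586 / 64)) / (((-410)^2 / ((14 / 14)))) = -41683416991 / 8068800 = -5166.00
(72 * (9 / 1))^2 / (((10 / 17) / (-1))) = -3569184 / 5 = -713836.80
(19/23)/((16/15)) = 285/368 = 0.77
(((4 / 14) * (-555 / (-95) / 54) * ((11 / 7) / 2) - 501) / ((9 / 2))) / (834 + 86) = -8395351 / 69378120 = -0.12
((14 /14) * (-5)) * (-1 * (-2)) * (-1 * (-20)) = -200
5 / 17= 0.29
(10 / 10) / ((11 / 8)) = 8 / 11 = 0.73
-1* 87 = -87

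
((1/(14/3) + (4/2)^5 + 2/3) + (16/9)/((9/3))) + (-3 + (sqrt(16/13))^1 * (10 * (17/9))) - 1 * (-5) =680 * sqrt(13)/117 + 13409/378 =56.43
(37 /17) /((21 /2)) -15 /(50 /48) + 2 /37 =-933788 /66045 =-14.14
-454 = -454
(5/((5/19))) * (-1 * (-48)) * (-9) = -8208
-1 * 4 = -4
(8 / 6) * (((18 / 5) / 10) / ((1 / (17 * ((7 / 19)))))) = 1428 / 475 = 3.01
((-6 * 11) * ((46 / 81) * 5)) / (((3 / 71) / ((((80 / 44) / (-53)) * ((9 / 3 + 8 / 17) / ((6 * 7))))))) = 19269400 / 1532601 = 12.57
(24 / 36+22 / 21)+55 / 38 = 841 / 266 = 3.16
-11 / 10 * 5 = -11 / 2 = -5.50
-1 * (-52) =52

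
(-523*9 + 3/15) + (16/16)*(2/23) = -541272/115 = -4706.71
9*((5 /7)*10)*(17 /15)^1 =510 /7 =72.86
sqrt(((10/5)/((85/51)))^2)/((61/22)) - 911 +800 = -33723/305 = -110.57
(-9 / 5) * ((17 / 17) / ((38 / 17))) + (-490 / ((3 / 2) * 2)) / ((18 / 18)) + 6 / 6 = -92989 / 570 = -163.14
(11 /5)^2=121 /25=4.84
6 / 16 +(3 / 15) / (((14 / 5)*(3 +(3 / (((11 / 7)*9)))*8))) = 3387 / 8680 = 0.39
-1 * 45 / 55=-9 / 11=-0.82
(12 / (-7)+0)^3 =-1728 / 343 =-5.04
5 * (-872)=-4360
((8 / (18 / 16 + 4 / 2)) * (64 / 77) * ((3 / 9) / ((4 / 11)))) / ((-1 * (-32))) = 32 / 525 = 0.06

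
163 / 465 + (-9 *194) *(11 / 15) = -1280.05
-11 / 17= -0.65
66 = 66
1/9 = 0.11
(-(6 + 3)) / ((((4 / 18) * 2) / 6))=-243 / 2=-121.50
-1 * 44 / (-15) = 44 / 15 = 2.93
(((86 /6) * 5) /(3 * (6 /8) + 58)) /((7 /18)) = 5160 /1687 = 3.06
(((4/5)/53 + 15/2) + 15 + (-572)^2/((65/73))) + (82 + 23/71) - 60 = 13828936157/37630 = 367497.64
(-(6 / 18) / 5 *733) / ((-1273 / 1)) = 733 / 19095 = 0.04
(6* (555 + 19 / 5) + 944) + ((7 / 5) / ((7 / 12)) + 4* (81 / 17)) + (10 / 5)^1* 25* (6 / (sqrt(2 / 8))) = 418052 / 85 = 4918.26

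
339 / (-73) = -339 / 73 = -4.64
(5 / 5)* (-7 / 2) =-7 / 2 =-3.50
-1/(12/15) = -5/4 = -1.25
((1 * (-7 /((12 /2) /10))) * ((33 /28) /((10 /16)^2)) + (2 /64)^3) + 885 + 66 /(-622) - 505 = 344.69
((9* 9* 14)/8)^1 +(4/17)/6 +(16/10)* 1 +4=150337/1020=147.39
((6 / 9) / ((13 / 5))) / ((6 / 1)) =0.04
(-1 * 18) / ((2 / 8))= -72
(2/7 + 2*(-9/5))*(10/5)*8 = -1856/35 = -53.03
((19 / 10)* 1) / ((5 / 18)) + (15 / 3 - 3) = 221 / 25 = 8.84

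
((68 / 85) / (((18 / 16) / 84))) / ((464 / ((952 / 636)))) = 13328 / 69165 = 0.19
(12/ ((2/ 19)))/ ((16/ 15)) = 106.88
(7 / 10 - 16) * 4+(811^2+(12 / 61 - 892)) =200314239 / 305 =656768.00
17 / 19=0.89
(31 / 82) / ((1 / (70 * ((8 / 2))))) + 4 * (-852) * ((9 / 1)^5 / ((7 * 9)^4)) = 9162788 / 98441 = 93.08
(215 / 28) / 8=215 / 224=0.96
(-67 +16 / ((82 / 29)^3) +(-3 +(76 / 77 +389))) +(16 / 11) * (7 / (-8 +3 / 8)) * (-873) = 481189828901 / 323721937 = 1486.43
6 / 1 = 6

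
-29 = -29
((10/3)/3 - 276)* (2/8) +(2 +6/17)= -20309/306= -66.37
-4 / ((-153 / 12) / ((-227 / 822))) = -1816 / 20961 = -0.09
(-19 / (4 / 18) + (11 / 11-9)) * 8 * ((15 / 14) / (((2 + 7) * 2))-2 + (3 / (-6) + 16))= -212993 / 21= -10142.52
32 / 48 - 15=-43 / 3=-14.33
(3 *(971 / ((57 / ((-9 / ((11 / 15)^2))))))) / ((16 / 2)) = -1966275 / 18392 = -106.91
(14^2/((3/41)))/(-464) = -2009/348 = -5.77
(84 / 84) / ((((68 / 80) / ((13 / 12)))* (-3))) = -65 / 153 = -0.42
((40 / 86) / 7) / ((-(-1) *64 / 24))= 15 / 602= 0.02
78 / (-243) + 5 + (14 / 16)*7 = 7001 / 648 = 10.80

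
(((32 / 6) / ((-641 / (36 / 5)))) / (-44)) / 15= 16 / 176275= 0.00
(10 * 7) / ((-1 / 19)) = -1330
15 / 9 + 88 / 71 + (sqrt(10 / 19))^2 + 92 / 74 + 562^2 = 47294864845 / 149739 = 315848.68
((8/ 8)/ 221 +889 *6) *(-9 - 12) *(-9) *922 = 205417944270/ 221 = 929492960.50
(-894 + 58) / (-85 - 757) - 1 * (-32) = 13890 / 421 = 32.99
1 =1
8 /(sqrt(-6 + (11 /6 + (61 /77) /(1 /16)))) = 8 * sqrt(1816122) /3931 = 2.74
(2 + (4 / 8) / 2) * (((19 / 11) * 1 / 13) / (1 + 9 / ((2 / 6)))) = 171 / 16016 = 0.01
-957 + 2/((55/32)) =-955.84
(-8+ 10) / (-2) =-1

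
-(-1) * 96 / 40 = 12 / 5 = 2.40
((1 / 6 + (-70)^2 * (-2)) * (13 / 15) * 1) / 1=-764387 / 90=-8493.19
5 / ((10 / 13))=13 / 2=6.50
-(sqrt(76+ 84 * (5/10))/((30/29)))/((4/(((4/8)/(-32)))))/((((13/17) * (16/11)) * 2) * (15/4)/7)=37961 * sqrt(118)/11980800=0.03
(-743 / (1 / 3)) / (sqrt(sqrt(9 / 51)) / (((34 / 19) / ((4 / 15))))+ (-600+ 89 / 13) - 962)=296929394912280* 17^(1 / 4)* 3^(3 / 4) / 4002720198595903897315817579+ 3098725712793722700* sqrt(51) / 4002720198595903897315817579+ 32337994175233656711750* 17^(3 / 4)* 3^(1 / 4) / 4002720198595903897315817579+ 5737093693164836966820211875 / 4002720198595903897315817579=1.43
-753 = -753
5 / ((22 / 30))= 75 / 11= 6.82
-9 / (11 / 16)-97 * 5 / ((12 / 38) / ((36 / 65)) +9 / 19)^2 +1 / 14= -142723435 / 311542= -458.12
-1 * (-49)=49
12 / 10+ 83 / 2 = 427 / 10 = 42.70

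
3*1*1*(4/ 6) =2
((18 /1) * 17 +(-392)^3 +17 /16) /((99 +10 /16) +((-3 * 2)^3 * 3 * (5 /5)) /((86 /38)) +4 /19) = 322998.35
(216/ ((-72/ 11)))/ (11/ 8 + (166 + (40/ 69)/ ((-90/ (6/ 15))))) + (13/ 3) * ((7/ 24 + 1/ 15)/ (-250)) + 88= 32851546660171/ 374177790000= 87.80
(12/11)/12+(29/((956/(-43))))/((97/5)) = 24147/1020052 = 0.02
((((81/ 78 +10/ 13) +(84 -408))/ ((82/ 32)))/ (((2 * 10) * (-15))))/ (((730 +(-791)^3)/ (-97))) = 1625138/ 19784144816475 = 0.00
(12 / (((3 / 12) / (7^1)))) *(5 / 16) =105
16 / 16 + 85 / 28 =113 / 28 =4.04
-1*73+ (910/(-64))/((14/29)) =-102.45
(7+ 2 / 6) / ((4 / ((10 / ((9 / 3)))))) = 55 / 9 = 6.11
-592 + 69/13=-7627/13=-586.69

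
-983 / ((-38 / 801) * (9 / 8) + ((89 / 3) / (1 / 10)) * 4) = -1049844 / 1267303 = -0.83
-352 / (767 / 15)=-5280 / 767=-6.88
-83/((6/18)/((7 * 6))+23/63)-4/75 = -784538/3525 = -222.56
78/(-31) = -78/31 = -2.52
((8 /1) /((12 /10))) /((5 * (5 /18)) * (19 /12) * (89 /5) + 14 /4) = 1440 /9211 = 0.16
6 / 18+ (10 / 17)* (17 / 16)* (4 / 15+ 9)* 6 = 421 / 12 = 35.08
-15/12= -5/4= -1.25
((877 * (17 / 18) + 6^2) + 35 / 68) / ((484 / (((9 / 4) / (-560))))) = -529253 / 73722880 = -0.01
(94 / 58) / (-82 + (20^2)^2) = 0.00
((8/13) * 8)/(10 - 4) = 32/39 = 0.82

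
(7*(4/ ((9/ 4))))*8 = 896/ 9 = 99.56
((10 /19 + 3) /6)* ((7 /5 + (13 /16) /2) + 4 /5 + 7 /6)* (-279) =-3761447 /6080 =-618.66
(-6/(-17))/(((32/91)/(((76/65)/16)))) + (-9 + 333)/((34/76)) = 3940239/5440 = 724.31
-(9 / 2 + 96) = -100.50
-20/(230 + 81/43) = -860/9971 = -0.09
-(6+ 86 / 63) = -7.37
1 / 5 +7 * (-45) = -1574 / 5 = -314.80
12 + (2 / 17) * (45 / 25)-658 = -54892 / 85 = -645.79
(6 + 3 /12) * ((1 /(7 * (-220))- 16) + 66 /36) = -327265 /3696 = -88.55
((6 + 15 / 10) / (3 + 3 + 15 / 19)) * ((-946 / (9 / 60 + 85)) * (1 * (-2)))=41800 / 1703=24.54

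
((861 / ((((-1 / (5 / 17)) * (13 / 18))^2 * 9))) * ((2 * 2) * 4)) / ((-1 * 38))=-6199200 / 927979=-6.68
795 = 795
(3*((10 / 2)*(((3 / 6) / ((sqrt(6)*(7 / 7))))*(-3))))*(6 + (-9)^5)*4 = 885645*sqrt(6) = 2169378.34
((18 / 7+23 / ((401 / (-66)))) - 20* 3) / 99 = -19092 / 30877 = -0.62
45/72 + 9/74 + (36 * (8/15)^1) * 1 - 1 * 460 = -440.05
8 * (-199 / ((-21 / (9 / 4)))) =1194 / 7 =170.57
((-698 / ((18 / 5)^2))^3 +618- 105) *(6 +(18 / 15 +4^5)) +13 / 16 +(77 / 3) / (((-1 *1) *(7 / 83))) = -6826712040692647 / 42515280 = -160570788.68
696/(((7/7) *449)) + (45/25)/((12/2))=8307/4490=1.85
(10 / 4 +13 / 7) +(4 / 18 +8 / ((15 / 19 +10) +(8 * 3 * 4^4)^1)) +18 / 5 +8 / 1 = 1192075373 / 73672830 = 16.18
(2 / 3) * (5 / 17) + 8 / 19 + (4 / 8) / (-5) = 5011 / 9690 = 0.52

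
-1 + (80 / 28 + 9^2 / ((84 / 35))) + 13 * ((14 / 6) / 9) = 29467 / 756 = 38.98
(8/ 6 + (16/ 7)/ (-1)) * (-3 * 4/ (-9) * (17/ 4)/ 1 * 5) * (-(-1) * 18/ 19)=-3400/ 133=-25.56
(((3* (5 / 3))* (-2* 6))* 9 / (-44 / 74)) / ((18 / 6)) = 3330 / 11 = 302.73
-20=-20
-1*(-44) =44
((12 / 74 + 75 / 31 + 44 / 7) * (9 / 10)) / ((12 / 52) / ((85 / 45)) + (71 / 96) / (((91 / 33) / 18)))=25174552 / 15614111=1.61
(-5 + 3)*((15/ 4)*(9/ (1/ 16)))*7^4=-2593080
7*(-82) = -574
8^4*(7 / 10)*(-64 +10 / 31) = -28299264 / 155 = -182575.90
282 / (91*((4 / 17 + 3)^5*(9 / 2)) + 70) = 800799348 / 412388683105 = 0.00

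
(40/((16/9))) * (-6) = -135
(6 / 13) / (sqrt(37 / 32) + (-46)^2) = 0.00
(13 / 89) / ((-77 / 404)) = -5252 / 6853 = -0.77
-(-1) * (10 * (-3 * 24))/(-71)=720/71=10.14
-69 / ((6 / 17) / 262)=-51221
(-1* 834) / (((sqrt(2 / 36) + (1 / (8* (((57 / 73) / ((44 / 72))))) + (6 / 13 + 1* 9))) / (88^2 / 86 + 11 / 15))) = -7729.44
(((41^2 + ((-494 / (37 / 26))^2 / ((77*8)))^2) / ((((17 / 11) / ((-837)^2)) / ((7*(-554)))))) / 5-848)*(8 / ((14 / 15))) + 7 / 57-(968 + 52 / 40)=-1178442143277455785747263653 / 9788574228510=-120389559885560.19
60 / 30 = 2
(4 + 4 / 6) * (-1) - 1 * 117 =-365 / 3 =-121.67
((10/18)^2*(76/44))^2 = 225625/793881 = 0.28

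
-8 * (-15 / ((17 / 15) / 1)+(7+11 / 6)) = 1796 / 51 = 35.22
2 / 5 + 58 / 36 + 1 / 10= 19 / 9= 2.11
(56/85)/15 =56/1275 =0.04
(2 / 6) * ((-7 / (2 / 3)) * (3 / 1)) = -21 / 2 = -10.50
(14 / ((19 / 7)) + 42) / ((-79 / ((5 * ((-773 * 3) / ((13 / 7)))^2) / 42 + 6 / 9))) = -110805.28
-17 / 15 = -1.13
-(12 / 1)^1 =-12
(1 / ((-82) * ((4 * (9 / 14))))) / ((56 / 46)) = -0.00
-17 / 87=-0.20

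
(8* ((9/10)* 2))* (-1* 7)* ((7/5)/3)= -1176/25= -47.04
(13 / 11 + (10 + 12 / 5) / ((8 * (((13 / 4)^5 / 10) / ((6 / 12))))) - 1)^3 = 571543164069116968 / 68128423601754797567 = 0.01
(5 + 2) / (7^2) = 1 / 7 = 0.14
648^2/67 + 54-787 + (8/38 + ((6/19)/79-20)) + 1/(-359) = 199090718626/36103553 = 5514.44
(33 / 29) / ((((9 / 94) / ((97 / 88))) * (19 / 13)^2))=770471 / 125628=6.13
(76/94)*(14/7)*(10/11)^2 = 7600/5687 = 1.34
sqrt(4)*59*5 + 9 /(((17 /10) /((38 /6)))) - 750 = -2150 /17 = -126.47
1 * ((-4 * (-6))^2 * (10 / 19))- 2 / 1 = 5722 / 19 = 301.16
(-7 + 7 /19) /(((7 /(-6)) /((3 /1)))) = 17.05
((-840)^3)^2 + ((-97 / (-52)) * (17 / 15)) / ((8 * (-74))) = 162215379079004159998351 / 461760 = 351298031616000000.00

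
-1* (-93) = 93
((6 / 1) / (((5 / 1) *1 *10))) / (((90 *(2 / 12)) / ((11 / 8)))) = 11 / 1000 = 0.01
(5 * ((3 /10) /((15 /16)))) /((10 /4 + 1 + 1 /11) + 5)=176 /945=0.19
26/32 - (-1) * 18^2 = 5197/16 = 324.81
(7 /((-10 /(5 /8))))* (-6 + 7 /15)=581 /240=2.42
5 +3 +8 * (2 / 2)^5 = 16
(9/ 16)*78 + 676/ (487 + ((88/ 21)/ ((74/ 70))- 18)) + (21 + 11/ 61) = 1703303321/ 25619512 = 66.48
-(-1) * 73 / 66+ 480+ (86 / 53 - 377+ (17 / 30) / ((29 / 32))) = 17981269 / 169070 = 106.35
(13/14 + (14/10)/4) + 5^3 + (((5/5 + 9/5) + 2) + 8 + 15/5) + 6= 20731/140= 148.08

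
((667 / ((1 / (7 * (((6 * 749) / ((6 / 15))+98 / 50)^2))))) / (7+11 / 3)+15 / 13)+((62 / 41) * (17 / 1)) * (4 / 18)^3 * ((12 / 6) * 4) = 26844639153807847289 / 485696250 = 55270427049.43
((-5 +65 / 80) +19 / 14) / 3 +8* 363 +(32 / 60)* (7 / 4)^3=4881937 / 1680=2905.91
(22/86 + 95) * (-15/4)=-15360/43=-357.21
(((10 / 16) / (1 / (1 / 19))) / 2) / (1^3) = 5 / 304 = 0.02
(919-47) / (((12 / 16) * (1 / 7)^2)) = 170912 / 3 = 56970.67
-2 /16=-1 /8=-0.12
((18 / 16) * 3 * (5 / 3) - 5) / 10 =1 / 16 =0.06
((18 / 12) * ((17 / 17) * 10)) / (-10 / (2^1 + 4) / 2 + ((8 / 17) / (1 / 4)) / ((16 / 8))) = 1530 / 11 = 139.09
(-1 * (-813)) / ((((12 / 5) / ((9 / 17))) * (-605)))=-2439 / 8228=-0.30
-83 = -83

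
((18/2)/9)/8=1/8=0.12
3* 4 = 12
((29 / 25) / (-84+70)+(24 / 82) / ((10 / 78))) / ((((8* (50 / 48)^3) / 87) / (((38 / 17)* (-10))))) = -180357798528 / 381171875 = -473.17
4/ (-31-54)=-4/ 85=-0.05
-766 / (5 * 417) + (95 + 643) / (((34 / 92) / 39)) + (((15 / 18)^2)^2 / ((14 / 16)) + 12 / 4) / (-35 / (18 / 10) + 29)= 9970860154981 / 128027340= 77880.71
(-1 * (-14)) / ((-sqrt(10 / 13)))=-15.96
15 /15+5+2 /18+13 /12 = 259 /36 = 7.19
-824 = -824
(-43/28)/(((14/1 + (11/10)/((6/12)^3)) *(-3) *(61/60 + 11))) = 1075/575358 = 0.00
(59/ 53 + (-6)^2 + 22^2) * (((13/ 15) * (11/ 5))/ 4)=3949517/ 15900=248.40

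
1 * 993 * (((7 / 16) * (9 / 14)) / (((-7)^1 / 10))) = -44685 / 112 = -398.97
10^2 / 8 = 25 / 2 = 12.50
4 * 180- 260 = 460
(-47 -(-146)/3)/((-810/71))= -71/486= -0.15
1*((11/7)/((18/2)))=11/63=0.17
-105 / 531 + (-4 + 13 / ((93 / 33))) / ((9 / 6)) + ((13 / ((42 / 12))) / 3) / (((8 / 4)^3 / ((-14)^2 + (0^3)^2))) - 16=79804 / 5487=14.54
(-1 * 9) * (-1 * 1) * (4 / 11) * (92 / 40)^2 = 4761 / 275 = 17.31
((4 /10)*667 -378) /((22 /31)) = -8618 /55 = -156.69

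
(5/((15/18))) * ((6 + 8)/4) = 21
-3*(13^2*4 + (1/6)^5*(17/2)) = -10513169/5184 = -2028.00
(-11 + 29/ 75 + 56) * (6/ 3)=6808/ 75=90.77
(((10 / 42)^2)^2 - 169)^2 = 28559.91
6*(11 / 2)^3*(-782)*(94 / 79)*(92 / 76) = -1124400.60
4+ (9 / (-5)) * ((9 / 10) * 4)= -62 / 25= -2.48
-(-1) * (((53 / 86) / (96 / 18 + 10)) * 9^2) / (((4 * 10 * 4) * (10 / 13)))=167427 / 6329600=0.03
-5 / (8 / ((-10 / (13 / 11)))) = 275 / 52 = 5.29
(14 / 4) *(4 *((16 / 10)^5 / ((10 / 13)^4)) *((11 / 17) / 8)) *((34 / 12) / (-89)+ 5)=1493624228096 / 8865234375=168.48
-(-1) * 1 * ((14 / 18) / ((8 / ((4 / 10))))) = 7 / 180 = 0.04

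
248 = 248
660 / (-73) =-660 / 73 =-9.04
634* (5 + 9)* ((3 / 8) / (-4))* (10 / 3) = -11095 / 4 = -2773.75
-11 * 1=-11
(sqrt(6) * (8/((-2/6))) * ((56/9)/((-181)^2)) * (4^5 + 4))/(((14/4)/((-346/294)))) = 22764032 * sqrt(6)/14447601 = 3.86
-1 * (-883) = 883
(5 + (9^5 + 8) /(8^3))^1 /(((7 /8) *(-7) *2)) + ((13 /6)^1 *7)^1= 100525 /18816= 5.34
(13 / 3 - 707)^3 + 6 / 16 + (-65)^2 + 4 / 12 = -74937036943 / 216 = -346930726.59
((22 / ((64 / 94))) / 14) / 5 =517 / 1120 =0.46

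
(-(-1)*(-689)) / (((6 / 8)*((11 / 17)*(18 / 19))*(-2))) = 222547 / 297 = 749.32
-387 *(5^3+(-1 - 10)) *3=-132354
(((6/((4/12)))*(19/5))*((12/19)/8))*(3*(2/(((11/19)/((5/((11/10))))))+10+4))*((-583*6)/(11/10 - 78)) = 21887.75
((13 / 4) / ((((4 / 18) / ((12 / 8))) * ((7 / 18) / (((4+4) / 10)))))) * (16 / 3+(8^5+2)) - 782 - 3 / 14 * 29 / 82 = 8485567681 / 5740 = 1478321.90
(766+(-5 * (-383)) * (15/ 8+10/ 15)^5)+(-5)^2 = 1623700351999/ 7962624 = 203915.24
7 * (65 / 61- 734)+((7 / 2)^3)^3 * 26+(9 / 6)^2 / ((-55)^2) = 2044076.07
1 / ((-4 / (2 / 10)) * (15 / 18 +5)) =-3 / 350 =-0.01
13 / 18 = 0.72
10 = 10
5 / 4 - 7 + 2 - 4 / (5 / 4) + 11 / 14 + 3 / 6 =-793 / 140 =-5.66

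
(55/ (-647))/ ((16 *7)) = -55/ 72464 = -0.00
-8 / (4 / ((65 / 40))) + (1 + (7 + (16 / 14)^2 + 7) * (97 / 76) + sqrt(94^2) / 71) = 4920397 / 264404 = 18.61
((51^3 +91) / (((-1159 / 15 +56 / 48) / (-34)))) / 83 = 714.54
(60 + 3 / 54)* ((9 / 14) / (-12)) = -1081 / 336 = -3.22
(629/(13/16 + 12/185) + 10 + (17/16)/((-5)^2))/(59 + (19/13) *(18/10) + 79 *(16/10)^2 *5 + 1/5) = 9817185937/14490636720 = 0.68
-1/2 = -0.50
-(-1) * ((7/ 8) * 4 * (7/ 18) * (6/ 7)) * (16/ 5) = 56/ 15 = 3.73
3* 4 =12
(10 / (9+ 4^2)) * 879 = 1758 / 5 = 351.60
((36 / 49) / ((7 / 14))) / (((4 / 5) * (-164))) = -45 / 4018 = -0.01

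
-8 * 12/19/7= -96/133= -0.72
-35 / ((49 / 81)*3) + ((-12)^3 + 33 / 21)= -12220 / 7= -1745.71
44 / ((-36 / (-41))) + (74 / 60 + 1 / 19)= 87889 / 1710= 51.40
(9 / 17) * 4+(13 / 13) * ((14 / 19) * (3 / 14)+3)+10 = 4934 / 323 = 15.28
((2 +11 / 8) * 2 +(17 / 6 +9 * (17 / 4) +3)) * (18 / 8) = 915 / 8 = 114.38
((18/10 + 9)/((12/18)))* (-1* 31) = -2511/5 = -502.20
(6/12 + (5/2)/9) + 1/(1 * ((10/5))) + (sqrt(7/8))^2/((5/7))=901/360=2.50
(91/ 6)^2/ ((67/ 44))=91091/ 603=151.06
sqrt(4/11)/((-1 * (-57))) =2 * sqrt(11)/627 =0.01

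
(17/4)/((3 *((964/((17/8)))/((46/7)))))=6647/323904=0.02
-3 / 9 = -1 / 3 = -0.33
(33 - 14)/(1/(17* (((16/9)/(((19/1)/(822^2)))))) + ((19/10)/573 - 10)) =-1111599280320/584858201981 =-1.90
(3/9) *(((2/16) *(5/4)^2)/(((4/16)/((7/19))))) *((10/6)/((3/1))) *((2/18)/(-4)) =-875/590976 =-0.00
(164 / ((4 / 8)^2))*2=1312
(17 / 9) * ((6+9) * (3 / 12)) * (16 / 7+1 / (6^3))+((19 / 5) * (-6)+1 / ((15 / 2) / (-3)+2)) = -778081 / 90720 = -8.58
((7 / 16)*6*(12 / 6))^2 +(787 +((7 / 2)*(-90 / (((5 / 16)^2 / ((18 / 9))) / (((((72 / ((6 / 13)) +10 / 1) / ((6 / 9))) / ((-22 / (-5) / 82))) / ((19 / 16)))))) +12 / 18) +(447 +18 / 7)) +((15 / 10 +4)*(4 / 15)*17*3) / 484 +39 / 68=-150470061276587 / 5969040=-25208418.99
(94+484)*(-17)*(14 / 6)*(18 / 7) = -58956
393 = 393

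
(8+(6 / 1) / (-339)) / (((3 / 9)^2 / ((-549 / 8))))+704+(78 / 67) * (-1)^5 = -128017517 / 30284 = -4227.23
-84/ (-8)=21/ 2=10.50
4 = 4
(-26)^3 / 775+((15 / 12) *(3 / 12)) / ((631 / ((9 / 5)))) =-177440321 / 7824400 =-22.68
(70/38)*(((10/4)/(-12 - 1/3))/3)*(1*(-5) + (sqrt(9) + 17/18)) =175/1332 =0.13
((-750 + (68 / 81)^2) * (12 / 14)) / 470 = -4916126 / 3597615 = -1.37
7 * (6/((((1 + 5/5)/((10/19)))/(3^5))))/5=10206/19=537.16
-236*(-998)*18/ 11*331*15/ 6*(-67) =-235048700520/ 11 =-21368063683.64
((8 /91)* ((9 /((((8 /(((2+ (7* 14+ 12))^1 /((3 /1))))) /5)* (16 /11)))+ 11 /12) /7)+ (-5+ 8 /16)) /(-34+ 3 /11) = 112475 /1417962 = 0.08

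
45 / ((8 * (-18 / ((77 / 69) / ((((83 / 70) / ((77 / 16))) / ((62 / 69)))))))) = -1.27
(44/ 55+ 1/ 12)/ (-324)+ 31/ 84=49849/ 136080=0.37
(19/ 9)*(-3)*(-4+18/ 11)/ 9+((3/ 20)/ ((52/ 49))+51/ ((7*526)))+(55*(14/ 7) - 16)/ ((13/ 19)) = 79157582579/ 568648080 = 139.20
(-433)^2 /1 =187489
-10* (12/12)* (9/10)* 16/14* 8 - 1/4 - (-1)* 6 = -2143/28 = -76.54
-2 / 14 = -1 / 7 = -0.14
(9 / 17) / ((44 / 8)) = 18 / 187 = 0.10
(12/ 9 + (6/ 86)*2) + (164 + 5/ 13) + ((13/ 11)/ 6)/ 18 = 165.87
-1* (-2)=2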